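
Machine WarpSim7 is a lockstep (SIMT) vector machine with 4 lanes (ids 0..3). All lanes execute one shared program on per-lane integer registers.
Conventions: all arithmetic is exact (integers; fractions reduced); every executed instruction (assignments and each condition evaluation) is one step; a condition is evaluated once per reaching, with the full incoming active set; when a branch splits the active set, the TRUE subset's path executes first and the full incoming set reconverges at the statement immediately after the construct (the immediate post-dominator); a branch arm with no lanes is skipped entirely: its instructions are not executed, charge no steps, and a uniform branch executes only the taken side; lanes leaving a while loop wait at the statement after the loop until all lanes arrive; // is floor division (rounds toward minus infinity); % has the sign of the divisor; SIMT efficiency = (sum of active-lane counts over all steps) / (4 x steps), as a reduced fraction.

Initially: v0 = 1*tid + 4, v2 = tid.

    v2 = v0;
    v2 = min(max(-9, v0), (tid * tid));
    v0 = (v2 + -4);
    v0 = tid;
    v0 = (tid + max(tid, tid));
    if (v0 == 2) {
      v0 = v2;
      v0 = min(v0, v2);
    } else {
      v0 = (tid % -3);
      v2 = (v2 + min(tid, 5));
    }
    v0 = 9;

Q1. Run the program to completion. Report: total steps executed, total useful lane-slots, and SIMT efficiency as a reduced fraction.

Answer: 11 steps, 36 useful, 9/11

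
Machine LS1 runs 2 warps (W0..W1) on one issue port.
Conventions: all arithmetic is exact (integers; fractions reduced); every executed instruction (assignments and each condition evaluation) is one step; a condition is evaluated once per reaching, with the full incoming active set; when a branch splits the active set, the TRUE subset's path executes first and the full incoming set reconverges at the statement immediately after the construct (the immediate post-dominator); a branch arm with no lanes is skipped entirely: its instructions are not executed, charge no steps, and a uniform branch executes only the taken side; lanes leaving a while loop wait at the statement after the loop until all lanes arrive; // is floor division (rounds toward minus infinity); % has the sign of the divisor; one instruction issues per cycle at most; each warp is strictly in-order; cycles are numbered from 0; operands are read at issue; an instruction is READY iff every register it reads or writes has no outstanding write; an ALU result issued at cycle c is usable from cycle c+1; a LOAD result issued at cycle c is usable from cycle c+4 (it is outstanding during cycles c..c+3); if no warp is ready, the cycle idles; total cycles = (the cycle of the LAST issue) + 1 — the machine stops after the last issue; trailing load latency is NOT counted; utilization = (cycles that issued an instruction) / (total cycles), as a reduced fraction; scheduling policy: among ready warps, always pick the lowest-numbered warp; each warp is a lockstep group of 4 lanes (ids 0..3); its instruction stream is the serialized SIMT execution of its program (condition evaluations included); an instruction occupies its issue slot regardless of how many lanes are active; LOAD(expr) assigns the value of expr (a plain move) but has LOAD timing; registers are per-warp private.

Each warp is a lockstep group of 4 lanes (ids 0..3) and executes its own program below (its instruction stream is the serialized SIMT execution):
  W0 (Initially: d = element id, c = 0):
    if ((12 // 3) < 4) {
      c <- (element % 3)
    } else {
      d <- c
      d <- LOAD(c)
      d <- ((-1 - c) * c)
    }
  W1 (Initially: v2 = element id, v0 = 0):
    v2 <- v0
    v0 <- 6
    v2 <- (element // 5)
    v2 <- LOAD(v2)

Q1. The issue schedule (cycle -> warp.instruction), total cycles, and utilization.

cycle 0: W0.I0
cycle 1: W0.I1
cycle 2: W0.I2
cycle 3: W1.I0
cycle 4: W1.I1
cycle 5: W1.I2
cycle 6: W0.I3
cycle 7: W1.I3

Answer: 8 cycles, utilization 1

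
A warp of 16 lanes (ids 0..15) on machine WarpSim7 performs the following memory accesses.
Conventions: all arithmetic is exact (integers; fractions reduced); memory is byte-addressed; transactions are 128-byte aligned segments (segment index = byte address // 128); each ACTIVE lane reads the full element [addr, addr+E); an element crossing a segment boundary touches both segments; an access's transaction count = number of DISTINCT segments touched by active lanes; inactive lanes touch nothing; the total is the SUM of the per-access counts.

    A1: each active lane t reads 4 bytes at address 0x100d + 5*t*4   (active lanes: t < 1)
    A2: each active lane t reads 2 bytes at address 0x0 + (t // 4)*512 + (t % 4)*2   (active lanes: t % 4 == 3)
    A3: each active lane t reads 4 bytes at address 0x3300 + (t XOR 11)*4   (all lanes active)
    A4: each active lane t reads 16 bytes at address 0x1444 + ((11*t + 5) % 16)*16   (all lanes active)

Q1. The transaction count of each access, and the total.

A1: 1 transaction
A2: 4 transactions
A3: 1 transaction
A4: 3 transactions

Answer: 1,4,1,3; total 9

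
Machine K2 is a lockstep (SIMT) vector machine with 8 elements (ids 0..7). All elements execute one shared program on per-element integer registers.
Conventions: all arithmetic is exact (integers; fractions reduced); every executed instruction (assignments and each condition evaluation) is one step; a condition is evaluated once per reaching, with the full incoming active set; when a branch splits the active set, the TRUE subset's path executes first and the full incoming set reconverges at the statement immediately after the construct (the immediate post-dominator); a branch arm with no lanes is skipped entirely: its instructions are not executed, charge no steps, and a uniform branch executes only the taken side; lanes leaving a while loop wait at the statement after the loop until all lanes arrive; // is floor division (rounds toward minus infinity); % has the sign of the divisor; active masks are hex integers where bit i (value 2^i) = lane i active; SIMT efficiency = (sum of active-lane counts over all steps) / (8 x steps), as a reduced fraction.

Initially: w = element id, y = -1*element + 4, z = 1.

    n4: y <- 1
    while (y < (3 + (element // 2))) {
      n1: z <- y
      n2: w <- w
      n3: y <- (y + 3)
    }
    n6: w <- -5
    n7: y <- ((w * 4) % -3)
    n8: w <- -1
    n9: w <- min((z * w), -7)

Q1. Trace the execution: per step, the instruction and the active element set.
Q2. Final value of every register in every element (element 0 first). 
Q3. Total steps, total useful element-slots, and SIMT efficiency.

step 0: y <- 1                       0xff
step 1: eval (y < (3 + (element // 2))) 0xff
step 2: z <- y                       0xff
step 3: w <- w                       0xff
step 4: y <- (y + 3)                 0xff
step 5: eval (y < (3 + (element // 2))) 0xff
step 6: z <- y                       0xf0
step 7: w <- w                       0xf0
step 8: y <- (y + 3)                 0xf0
step 9: eval (y < (3 + (element // 2))) 0xf0
step 10: w <- -5                      0xff
step 11: y <- ((w * 4) % -3)          0xff
step 12: w <- -1                      0xff
step 13: w <- min((z * w), -7)        0xff

Answer: 14 steps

w: -7,-7,-7,-7,-7,-7,-7,-7
y: -2,-2,-2,-2,-2,-2,-2,-2
z: 1,1,1,1,4,4,4,4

steps = 14; useful = 96; efficiency = 96/112 = 6/7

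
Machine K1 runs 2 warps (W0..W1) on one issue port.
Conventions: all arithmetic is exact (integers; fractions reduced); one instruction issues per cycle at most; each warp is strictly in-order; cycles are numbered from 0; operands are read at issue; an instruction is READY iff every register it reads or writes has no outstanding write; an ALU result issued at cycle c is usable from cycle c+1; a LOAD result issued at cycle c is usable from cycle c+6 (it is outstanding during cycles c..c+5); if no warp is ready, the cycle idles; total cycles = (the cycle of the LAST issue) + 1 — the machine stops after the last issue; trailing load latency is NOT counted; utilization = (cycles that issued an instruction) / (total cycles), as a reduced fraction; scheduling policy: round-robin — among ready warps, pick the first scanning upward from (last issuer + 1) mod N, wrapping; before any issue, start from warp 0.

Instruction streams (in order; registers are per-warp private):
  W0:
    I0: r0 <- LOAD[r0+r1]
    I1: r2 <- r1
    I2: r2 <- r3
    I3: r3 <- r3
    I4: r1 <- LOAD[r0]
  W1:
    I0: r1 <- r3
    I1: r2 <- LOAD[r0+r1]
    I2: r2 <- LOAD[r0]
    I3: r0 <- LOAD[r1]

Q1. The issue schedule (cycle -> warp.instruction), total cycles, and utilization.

cycle 0: W0.I0
cycle 1: W1.I0
cycle 2: W0.I1
cycle 3: W1.I1
cycle 4: W0.I2
cycle 5: W0.I3
cycle 6: W0.I4
cycle 7: idle
cycle 8: idle
cycle 9: W1.I2
cycle 10: W1.I3

Answer: 11 cycles, utilization 9/11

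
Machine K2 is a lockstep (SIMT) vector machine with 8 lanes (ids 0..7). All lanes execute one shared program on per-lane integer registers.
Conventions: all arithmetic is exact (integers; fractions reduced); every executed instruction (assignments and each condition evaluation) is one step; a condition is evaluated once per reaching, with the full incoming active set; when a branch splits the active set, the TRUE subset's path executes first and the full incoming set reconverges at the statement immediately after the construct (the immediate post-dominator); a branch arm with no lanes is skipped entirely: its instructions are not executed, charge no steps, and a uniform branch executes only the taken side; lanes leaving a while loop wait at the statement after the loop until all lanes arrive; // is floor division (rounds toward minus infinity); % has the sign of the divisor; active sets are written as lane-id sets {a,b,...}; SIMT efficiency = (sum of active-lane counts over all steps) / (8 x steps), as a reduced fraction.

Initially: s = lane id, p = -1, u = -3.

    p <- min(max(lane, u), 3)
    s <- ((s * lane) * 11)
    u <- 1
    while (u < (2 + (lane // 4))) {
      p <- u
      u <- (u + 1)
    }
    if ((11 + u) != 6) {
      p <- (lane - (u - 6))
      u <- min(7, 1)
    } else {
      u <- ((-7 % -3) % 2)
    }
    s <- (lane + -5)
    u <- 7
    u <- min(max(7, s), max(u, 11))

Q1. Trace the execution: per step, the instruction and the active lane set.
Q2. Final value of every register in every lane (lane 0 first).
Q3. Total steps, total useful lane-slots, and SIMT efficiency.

step 0: p <- min(max(lane, u), 3)    {0,1,2,3,4,5,6,7}
step 1: s <- ((s * lane) * 11)       {0,1,2,3,4,5,6,7}
step 2: u <- 1                       {0,1,2,3,4,5,6,7}
step 3: eval (u < (2 + (lane // 4))) {0,1,2,3,4,5,6,7}
step 4: p <- u                       {0,1,2,3,4,5,6,7}
step 5: u <- (u + 1)                 {0,1,2,3,4,5,6,7}
step 6: eval (u < (2 + (lane // 4))) {0,1,2,3,4,5,6,7}
step 7: p <- u                       {4,5,6,7}
step 8: u <- (u + 1)                 {4,5,6,7}
step 9: eval (u < (2 + (lane // 4))) {4,5,6,7}
step 10: eval ((11 + u) != 6)         {0,1,2,3,4,5,6,7}
step 11: p <- (lane - (u - 6))        {0,1,2,3,4,5,6,7}
step 12: u <- min(7, 1)               {0,1,2,3,4,5,6,7}
step 13: s <- (lane + -5)             {0,1,2,3,4,5,6,7}
step 14: u <- 7                       {0,1,2,3,4,5,6,7}
step 15: u <- min(max(7, s), max(u, 11)) {0,1,2,3,4,5,6,7}

Answer: 16 steps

s: -5,-4,-3,-2,-1,0,1,2
p: 4,5,6,7,7,8,9,10
u: 7,7,7,7,7,7,7,7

steps = 16; useful = 116; efficiency = 116/128 = 29/32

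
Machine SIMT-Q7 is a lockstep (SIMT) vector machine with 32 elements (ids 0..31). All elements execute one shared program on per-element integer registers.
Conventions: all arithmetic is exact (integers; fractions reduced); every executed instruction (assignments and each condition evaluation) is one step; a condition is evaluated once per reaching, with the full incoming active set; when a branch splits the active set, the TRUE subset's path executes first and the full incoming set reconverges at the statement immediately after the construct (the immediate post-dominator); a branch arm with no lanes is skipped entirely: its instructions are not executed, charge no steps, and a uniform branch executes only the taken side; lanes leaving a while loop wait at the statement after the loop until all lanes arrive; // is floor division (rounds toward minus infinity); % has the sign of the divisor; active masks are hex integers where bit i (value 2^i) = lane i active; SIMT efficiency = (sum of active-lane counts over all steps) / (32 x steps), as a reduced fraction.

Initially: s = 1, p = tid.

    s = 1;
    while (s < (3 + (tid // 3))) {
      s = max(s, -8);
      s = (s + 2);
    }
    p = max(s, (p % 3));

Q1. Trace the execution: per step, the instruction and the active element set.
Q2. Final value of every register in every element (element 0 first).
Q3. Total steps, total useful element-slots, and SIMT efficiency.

step 0: s <- 1                       0xffffffff
step 1: eval (s < (3 + (tid // 3)))  0xffffffff
step 2: s <- max(s, -8)              0xffffffff
step 3: s <- (s + 2)                 0xffffffff
step 4: eval (s < (3 + (tid // 3)))  0xffffffff
step 5: s <- max(s, -8)              0xfffffff8
step 6: s <- (s + 2)                 0xfffffff8
step 7: eval (s < (3 + (tid // 3)))  0xfffffff8
step 8: s <- max(s, -8)              0xfffffe00
step 9: s <- (s + 2)                 0xfffffe00
step 10: eval (s < (3 + (tid // 3)))  0xfffffe00
step 11: s <- max(s, -8)              0xffff8000
step 12: s <- (s + 2)                 0xffff8000
step 13: eval (s < (3 + (tid // 3)))  0xffff8000
step 14: s <- max(s, -8)              0xffe00000
step 15: s <- (s + 2)                 0xffe00000
step 16: eval (s < (3 + (tid // 3)))  0xffe00000
step 17: s <- max(s, -8)              0xf8000000
step 18: s <- (s + 2)                 0xf8000000
step 19: eval (s < (3 + (tid // 3)))  0xf8000000
step 20: p <- max(s, (p % 3))         0xffffffff

Answer: 21 steps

s: 3,3,3,5,5,5,5,5,5,7,7,7,7,7,7,9,9,9,9,9,9,11,11,11,11,11,11,13,13,13,13,13
p: 3,3,3,5,5,5,5,5,5,7,7,7,7,7,7,9,9,9,9,9,9,11,11,11,11,11,11,13,13,13,13,13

steps = 21; useful = 447; efficiency = 447/672 = 149/224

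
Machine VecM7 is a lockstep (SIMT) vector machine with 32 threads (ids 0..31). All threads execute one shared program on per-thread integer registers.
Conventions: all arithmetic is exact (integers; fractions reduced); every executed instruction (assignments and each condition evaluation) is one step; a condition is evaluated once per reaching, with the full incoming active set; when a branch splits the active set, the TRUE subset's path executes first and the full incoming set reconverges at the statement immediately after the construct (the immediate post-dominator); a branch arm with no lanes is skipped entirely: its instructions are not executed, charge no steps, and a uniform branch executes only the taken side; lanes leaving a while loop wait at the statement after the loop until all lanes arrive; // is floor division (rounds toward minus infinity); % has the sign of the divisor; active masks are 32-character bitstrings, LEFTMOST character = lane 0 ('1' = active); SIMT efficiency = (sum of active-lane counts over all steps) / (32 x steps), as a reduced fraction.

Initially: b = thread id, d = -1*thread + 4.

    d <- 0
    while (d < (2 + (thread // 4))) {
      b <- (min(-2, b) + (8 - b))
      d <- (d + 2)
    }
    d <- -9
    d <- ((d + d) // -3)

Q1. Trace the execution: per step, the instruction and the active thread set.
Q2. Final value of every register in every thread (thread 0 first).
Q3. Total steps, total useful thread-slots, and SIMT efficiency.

step 0: d <- 0                       11111111111111111111111111111111
step 1: eval (d < (2 + (thread // 4))) 11111111111111111111111111111111
step 2: b <- (min(-2, b) + (8 - b))  11111111111111111111111111111111
step 3: d <- (d + 2)                 11111111111111111111111111111111
step 4: eval (d < (2 + (thread // 4))) 11111111111111111111111111111111
step 5: b <- (min(-2, b) + (8 - b))  00001111111111111111111111111111
step 6: d <- (d + 2)                 00001111111111111111111111111111
step 7: eval (d < (2 + (thread // 4))) 00001111111111111111111111111111
step 8: b <- (min(-2, b) + (8 - b))  00000000000011111111111111111111
step 9: d <- (d + 2)                 00000000000011111111111111111111
step 10: eval (d < (2 + (thread // 4))) 00000000000011111111111111111111
step 11: b <- (min(-2, b) + (8 - b))  00000000000000000000111111111111
step 12: d <- (d + 2)                 00000000000000000000111111111111
step 13: eval (d < (2 + (thread // 4))) 00000000000000000000111111111111
step 14: b <- (min(-2, b) + (8 - b))  00000000000000000000000000001111
step 15: d <- (d + 2)                 00000000000000000000000000001111
step 16: eval (d < (2 + (thread // 4))) 00000000000000000000000000001111
step 17: d <- -9                      11111111111111111111111111111111
step 18: d <- ((d + d) // -3)         11111111111111111111111111111111

Answer: 19 steps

b: 6,5,4,3,4,5,6,7,8,8,8,8,-2,-2,-2,-2,-2,-2,-2,-2,8,8,8,8,8,8,8,8,-2,-2,-2,-2
d: 6,6,6,6,6,6,6,6,6,6,6,6,6,6,6,6,6,6,6,6,6,6,6,6,6,6,6,6,6,6,6,6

steps = 19; useful = 416; efficiency = 416/608 = 13/19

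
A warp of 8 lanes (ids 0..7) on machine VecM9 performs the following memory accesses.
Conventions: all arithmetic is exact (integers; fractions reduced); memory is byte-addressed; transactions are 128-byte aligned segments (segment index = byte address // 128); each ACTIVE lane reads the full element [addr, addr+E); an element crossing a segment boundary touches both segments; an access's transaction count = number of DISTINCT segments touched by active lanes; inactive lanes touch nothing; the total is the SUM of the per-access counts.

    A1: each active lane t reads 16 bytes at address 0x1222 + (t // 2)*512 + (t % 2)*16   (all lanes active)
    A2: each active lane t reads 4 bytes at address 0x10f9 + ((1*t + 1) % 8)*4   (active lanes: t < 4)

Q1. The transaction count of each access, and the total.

A1: 4 transactions
A2: 2 transactions

Answer: 4,2; total 6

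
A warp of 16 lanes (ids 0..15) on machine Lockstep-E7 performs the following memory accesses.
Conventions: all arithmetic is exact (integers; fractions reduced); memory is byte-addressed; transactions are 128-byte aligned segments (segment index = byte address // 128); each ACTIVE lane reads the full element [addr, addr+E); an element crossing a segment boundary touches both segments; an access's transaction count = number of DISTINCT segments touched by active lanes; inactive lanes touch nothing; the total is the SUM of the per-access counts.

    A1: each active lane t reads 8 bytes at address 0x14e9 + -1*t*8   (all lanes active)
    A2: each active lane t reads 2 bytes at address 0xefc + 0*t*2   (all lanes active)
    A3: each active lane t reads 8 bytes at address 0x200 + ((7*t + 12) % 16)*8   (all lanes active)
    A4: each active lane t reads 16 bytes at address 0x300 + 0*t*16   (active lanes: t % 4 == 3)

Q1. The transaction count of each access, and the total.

A1: 2 transactions
A2: 1 transaction
A3: 1 transaction
A4: 1 transaction

Answer: 2,1,1,1; total 5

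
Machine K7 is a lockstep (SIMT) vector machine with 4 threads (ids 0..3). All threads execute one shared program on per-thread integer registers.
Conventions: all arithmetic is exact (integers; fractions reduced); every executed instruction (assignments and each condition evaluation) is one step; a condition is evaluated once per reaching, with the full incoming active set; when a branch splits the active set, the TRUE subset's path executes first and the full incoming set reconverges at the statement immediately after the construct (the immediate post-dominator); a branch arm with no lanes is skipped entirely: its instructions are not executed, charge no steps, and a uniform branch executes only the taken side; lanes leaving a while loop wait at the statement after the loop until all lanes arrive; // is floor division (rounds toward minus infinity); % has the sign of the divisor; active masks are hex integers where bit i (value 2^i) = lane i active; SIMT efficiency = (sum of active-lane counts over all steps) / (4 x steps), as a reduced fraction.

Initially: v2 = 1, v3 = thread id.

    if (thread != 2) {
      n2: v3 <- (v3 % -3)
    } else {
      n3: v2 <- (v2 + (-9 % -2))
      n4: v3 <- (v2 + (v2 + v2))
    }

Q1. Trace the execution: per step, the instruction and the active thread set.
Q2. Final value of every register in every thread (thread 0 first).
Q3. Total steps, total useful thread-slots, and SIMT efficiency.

step 0: eval (thread != 2)           0xf
step 1: v3 <- (v3 % -3)              0xb
step 2: v2 <- (v2 + (-9 % -2))       0x4
step 3: v3 <- (v2 + (v2 + v2))       0x4

Answer: 4 steps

v2: 1,1,0,1
v3: 0,-2,0,0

steps = 4; useful = 9; efficiency = 9/16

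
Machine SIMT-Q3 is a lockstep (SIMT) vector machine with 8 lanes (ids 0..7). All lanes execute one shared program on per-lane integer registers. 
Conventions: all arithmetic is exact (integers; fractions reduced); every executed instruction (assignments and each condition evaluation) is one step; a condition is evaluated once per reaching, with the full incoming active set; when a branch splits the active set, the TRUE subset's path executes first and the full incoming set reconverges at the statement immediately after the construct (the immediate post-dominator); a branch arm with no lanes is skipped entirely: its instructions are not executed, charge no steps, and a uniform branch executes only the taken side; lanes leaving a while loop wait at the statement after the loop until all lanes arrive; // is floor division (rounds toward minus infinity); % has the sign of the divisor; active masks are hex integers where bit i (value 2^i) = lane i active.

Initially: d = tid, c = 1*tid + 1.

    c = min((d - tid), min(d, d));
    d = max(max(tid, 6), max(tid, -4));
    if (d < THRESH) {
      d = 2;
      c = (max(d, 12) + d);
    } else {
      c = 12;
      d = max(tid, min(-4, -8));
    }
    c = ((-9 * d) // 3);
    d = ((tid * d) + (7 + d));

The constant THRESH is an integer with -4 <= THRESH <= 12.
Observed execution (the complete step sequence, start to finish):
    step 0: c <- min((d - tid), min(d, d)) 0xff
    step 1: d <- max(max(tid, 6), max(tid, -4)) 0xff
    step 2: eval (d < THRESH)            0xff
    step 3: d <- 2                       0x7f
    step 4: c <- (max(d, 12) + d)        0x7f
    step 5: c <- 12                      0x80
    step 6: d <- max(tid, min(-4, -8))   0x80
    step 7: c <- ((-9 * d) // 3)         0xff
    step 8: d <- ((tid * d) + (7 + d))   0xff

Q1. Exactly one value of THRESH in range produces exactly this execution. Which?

Answer: THRESH = 7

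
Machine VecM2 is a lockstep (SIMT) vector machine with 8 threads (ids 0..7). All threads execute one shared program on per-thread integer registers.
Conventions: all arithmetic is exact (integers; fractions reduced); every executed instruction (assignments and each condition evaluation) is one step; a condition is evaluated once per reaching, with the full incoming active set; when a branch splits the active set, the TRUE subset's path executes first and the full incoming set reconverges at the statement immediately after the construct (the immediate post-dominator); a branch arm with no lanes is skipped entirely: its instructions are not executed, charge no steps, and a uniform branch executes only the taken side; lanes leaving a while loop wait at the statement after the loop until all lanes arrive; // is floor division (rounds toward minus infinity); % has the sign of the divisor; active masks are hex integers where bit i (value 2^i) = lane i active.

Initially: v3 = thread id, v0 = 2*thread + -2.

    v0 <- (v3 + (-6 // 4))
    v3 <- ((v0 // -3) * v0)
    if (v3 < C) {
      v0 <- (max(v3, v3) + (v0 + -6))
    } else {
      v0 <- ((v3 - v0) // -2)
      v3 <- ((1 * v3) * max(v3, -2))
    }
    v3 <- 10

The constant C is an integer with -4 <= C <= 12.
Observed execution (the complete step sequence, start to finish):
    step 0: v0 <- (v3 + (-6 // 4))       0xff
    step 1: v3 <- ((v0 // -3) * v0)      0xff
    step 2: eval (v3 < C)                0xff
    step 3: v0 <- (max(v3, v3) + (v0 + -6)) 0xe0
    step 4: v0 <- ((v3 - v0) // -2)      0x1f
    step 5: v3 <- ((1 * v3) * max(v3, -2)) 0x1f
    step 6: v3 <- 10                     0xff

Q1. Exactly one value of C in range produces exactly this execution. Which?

Answer: C = -2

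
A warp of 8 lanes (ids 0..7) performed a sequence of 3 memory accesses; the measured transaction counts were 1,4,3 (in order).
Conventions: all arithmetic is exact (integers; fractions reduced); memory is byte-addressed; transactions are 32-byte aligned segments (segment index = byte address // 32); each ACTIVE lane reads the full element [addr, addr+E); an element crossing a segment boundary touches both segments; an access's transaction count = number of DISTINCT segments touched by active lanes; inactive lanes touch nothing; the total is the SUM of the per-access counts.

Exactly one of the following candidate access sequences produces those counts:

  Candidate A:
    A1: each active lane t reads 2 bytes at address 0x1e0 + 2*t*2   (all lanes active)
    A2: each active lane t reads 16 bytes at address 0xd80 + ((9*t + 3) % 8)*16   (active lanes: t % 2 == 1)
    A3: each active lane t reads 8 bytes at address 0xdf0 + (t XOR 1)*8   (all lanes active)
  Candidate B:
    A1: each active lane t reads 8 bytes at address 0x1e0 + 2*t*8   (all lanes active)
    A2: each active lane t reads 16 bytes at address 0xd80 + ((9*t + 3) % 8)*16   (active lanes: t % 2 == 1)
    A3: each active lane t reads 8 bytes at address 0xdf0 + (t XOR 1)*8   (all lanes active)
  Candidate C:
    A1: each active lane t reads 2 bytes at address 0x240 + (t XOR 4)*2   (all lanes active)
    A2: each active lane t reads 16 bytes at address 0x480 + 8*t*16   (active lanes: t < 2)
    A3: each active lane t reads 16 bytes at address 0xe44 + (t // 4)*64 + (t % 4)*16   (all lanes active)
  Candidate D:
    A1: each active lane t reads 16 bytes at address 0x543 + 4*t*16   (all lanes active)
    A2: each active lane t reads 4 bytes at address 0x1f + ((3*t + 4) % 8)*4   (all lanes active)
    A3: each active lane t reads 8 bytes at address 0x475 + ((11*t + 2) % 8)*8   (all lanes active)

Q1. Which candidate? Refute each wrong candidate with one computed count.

B: A1 gives 4 transactions, not 1
C: A2 gives 2 transactions, not 4
D: A1 gives 8 transactions, not 1
A: all counts match (1,4,3)

Answer: A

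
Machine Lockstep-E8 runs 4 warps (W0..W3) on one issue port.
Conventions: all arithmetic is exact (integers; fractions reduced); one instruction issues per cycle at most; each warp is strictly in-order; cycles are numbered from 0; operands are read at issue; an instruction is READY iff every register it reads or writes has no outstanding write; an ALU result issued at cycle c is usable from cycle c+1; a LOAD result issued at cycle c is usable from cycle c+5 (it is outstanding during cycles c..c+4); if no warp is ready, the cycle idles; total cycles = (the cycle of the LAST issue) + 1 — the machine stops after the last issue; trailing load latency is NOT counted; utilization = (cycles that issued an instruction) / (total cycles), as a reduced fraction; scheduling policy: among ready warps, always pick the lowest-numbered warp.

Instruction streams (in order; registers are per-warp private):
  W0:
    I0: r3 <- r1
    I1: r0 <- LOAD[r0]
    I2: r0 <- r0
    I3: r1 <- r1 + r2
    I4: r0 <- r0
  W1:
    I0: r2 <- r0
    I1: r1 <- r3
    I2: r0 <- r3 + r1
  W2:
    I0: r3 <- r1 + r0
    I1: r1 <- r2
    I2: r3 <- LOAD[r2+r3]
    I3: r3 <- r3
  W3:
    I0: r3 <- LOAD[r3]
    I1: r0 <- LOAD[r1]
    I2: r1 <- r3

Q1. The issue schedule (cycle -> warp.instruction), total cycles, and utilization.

cycle 0: W0.I0
cycle 1: W0.I1
cycle 2: W1.I0
cycle 3: W1.I1
cycle 4: W1.I2
cycle 5: W2.I0
cycle 6: W0.I2
cycle 7: W0.I3
cycle 8: W0.I4
cycle 9: W2.I1
cycle 10: W2.I2
cycle 11: W3.I0
cycle 12: W3.I1
cycle 13: idle
cycle 14: idle
cycle 15: W2.I3
cycle 16: W3.I2

Answer: 17 cycles, utilization 15/17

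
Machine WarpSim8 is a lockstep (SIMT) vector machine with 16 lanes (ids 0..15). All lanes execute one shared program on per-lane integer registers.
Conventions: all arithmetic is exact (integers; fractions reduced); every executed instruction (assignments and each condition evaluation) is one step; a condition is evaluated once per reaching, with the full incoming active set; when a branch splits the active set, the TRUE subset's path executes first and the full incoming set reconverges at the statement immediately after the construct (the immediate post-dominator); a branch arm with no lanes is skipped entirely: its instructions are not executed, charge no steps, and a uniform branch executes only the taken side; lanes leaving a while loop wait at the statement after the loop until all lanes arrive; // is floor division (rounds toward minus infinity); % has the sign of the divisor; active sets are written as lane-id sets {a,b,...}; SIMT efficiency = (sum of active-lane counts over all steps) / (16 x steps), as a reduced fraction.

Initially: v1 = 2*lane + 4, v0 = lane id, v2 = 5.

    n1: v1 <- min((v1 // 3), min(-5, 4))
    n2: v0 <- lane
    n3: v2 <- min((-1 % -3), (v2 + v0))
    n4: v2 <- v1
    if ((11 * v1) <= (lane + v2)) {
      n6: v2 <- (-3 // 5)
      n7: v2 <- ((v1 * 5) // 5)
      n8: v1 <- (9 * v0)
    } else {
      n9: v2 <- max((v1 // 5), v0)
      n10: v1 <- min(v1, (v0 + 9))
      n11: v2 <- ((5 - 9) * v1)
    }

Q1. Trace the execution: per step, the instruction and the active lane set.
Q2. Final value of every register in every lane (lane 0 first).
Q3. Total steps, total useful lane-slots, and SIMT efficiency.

step 0: v1 <- min((v1 // 3), min(-5, 4)) {0,1,2,3,4,5,6,7,8,9,10,11,12,13,14,15}
step 1: v0 <- lane                   {0,1,2,3,4,5,6,7,8,9,10,11,12,13,14,15}
step 2: v2 <- min((-1 % -3), (v2 + v0)) {0,1,2,3,4,5,6,7,8,9,10,11,12,13,14,15}
step 3: v2 <- v1                     {0,1,2,3,4,5,6,7,8,9,10,11,12,13,14,15}
step 4: eval ((11 * v1) <= (lane + v2)) {0,1,2,3,4,5,6,7,8,9,10,11,12,13,14,15}
step 5: v2 <- (-3 // 5)              {0,1,2,3,4,5,6,7,8,9,10,11,12,13,14,15}
step 6: v2 <- ((v1 * 5) // 5)        {0,1,2,3,4,5,6,7,8,9,10,11,12,13,14,15}
step 7: v1 <- (9 * v0)               {0,1,2,3,4,5,6,7,8,9,10,11,12,13,14,15}

Answer: 8 steps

v1: 0,9,18,27,36,45,54,63,72,81,90,99,108,117,126,135
v0: 0,1,2,3,4,5,6,7,8,9,10,11,12,13,14,15
v2: -5,-5,-5,-5,-5,-5,-5,-5,-5,-5,-5,-5,-5,-5,-5,-5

steps = 8; useful = 128; efficiency = 128/128 = 1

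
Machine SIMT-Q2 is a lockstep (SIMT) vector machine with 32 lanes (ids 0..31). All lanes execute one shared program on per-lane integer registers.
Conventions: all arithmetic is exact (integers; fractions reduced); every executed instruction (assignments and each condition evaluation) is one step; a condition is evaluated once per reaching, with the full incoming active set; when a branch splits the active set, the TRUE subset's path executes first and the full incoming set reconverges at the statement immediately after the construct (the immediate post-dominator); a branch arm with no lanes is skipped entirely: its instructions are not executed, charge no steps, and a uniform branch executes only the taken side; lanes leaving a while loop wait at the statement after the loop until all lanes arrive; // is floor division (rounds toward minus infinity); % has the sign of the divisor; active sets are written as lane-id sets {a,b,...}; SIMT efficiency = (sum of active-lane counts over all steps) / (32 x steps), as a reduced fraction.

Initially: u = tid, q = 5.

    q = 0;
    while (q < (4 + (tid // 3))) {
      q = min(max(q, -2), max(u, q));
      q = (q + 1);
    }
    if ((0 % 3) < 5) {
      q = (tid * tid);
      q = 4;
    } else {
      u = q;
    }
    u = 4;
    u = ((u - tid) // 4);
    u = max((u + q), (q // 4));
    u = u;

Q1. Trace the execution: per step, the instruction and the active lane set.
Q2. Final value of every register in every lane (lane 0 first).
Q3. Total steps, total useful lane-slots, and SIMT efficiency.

step 0: q <- 0                       {0,1,2,3,4,5,6,7,8,9,10,11,12,13,14,15,16,17,18,19,20,21,22,23,24,25,26,27,28,29,30,31}
step 1: eval (q < (4 + (tid // 3)))  {0,1,2,3,4,5,6,7,8,9,10,11,12,13,14,15,16,17,18,19,20,21,22,23,24,25,26,27,28,29,30,31}
step 2: q <- min(max(q, -2), max(u, q)) {0,1,2,3,4,5,6,7,8,9,10,11,12,13,14,15,16,17,18,19,20,21,22,23,24,25,26,27,28,29,30,31}
step 3: q <- (q + 1)                 {0,1,2,3,4,5,6,7,8,9,10,11,12,13,14,15,16,17,18,19,20,21,22,23,24,25,26,27,28,29,30,31}
step 4: eval (q < (4 + (tid // 3)))  {0,1,2,3,4,5,6,7,8,9,10,11,12,13,14,15,16,17,18,19,20,21,22,23,24,25,26,27,28,29,30,31}
step 5: q <- min(max(q, -2), max(u, q)) {0,1,2,3,4,5,6,7,8,9,10,11,12,13,14,15,16,17,18,19,20,21,22,23,24,25,26,27,28,29,30,31}
step 6: q <- (q + 1)                 {0,1,2,3,4,5,6,7,8,9,10,11,12,13,14,15,16,17,18,19,20,21,22,23,24,25,26,27,28,29,30,31}
step 7: eval (q < (4 + (tid // 3)))  {0,1,2,3,4,5,6,7,8,9,10,11,12,13,14,15,16,17,18,19,20,21,22,23,24,25,26,27,28,29,30,31}
step 8: q <- min(max(q, -2), max(u, q)) {0,1,2,3,4,5,6,7,8,9,10,11,12,13,14,15,16,17,18,19,20,21,22,23,24,25,26,27,28,29,30,31}
step 9: q <- (q + 1)                 {0,1,2,3,4,5,6,7,8,9,10,11,12,13,14,15,16,17,18,19,20,21,22,23,24,25,26,27,28,29,30,31}
step 10: eval (q < (4 + (tid // 3)))  {0,1,2,3,4,5,6,7,8,9,10,11,12,13,14,15,16,17,18,19,20,21,22,23,24,25,26,27,28,29,30,31}
step 11: q <- min(max(q, -2), max(u, q)) {0,1,2,3,4,5,6,7,8,9,10,11,12,13,14,15,16,17,18,19,20,21,22,23,24,25,26,27,28,29,30,31}
step 12: q <- (q + 1)                 {0,1,2,3,4,5,6,7,8,9,10,11,12,13,14,15,16,17,18,19,20,21,22,23,24,25,26,27,28,29,30,31}
step 13: eval (q < (4 + (tid // 3)))  {0,1,2,3,4,5,6,7,8,9,10,11,12,13,14,15,16,17,18,19,20,21,22,23,24,25,26,27,28,29,30,31}
step 14: q <- min(max(q, -2), max(u, q)) {3,4,5,6,7,8,9,10,11,12,13,14,15,16,17,18,19,20,21,22,23,24,25,26,27,28,29,30,31}
step 15: q <- (q + 1)                 {3,4,5,6,7,8,9,10,11,12,13,14,15,16,17,18,19,20,21,22,23,24,25,26,27,28,29,30,31}
step 16: eval (q < (4 + (tid // 3)))  {3,4,5,6,7,8,9,10,11,12,13,14,15,16,17,18,19,20,21,22,23,24,25,26,27,28,29,30,31}
step 17: q <- min(max(q, -2), max(u, q)) {6,7,8,9,10,11,12,13,14,15,16,17,18,19,20,21,22,23,24,25,26,27,28,29,30,31}
step 18: q <- (q + 1)                 {6,7,8,9,10,11,12,13,14,15,16,17,18,19,20,21,22,23,24,25,26,27,28,29,30,31}
step 19: eval (q < (4 + (tid // 3)))  {6,7,8,9,10,11,12,13,14,15,16,17,18,19,20,21,22,23,24,25,26,27,28,29,30,31}
step 20: q <- min(max(q, -2), max(u, q)) {9,10,11,12,13,14,15,16,17,18,19,20,21,22,23,24,25,26,27,28,29,30,31}
step 21: q <- (q + 1)                 {9,10,11,12,13,14,15,16,17,18,19,20,21,22,23,24,25,26,27,28,29,30,31}
step 22: eval (q < (4 + (tid // 3)))  {9,10,11,12,13,14,15,16,17,18,19,20,21,22,23,24,25,26,27,28,29,30,31}
step 23: q <- min(max(q, -2), max(u, q)) {12,13,14,15,16,17,18,19,20,21,22,23,24,25,26,27,28,29,30,31}
step 24: q <- (q + 1)                 {12,13,14,15,16,17,18,19,20,21,22,23,24,25,26,27,28,29,30,31}
step 25: eval (q < (4 + (tid // 3)))  {12,13,14,15,16,17,18,19,20,21,22,23,24,25,26,27,28,29,30,31}
step 26: q <- min(max(q, -2), max(u, q)) {15,16,17,18,19,20,21,22,23,24,25,26,27,28,29,30,31}
step 27: q <- (q + 1)                 {15,16,17,18,19,20,21,22,23,24,25,26,27,28,29,30,31}
step 28: eval (q < (4 + (tid // 3)))  {15,16,17,18,19,20,21,22,23,24,25,26,27,28,29,30,31}
step 29: q <- min(max(q, -2), max(u, q)) {18,19,20,21,22,23,24,25,26,27,28,29,30,31}
step 30: q <- (q + 1)                 {18,19,20,21,22,23,24,25,26,27,28,29,30,31}
step 31: eval (q < (4 + (tid // 3)))  {18,19,20,21,22,23,24,25,26,27,28,29,30,31}
step 32: q <- min(max(q, -2), max(u, q)) {21,22,23,24,25,26,27,28,29,30,31}
step 33: q <- (q + 1)                 {21,22,23,24,25,26,27,28,29,30,31}
step 34: eval (q < (4 + (tid // 3)))  {21,22,23,24,25,26,27,28,29,30,31}
step 35: q <- min(max(q, -2), max(u, q)) {24,25,26,27,28,29,30,31}
step 36: q <- (q + 1)                 {24,25,26,27,28,29,30,31}
step 37: eval (q < (4 + (tid // 3)))  {24,25,26,27,28,29,30,31}
step 38: q <- min(max(q, -2), max(u, q)) {27,28,29,30,31}
step 39: q <- (q + 1)                 {27,28,29,30,31}
step 40: eval (q < (4 + (tid // 3)))  {27,28,29,30,31}
step 41: q <- min(max(q, -2), max(u, q)) {30,31}
step 42: q <- (q + 1)                 {30,31}
step 43: eval (q < (4 + (tid // 3)))  {30,31}
step 44: eval ((0 % 3) < 5)           {0,1,2,3,4,5,6,7,8,9,10,11,12,13,14,15,16,17,18,19,20,21,22,23,24,25,26,27,28,29,30,31}
step 45: q <- (tid * tid)             {0,1,2,3,4,5,6,7,8,9,10,11,12,13,14,15,16,17,18,19,20,21,22,23,24,25,26,27,28,29,30,31}
step 46: q <- 4                       {0,1,2,3,4,5,6,7,8,9,10,11,12,13,14,15,16,17,18,19,20,21,22,23,24,25,26,27,28,29,30,31}
step 47: u <- 4                       {0,1,2,3,4,5,6,7,8,9,10,11,12,13,14,15,16,17,18,19,20,21,22,23,24,25,26,27,28,29,30,31}
step 48: u <- ((u - tid) // 4)        {0,1,2,3,4,5,6,7,8,9,10,11,12,13,14,15,16,17,18,19,20,21,22,23,24,25,26,27,28,29,30,31}
step 49: u <- max((u + q), (q // 4))  {0,1,2,3,4,5,6,7,8,9,10,11,12,13,14,15,16,17,18,19,20,21,22,23,24,25,26,27,28,29,30,31}
step 50: u <- u                       {0,1,2,3,4,5,6,7,8,9,10,11,12,13,14,15,16,17,18,19,20,21,22,23,24,25,26,27,28,29,30,31}

Answer: 51 steps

u: 5,4,4,4,4,3,3,3,3,2,2,2,2,1,1,1,1,1,1,1,1,1,1,1,1,1,1,1,1,1,1,1
q: 4,4,4,4,4,4,4,4,4,4,4,4,4,4,4,4,4,4,4,4,4,4,4,4,4,4,4,4,4,4,4,4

steps = 51; useful = 1137; efficiency = 1137/1632 = 379/544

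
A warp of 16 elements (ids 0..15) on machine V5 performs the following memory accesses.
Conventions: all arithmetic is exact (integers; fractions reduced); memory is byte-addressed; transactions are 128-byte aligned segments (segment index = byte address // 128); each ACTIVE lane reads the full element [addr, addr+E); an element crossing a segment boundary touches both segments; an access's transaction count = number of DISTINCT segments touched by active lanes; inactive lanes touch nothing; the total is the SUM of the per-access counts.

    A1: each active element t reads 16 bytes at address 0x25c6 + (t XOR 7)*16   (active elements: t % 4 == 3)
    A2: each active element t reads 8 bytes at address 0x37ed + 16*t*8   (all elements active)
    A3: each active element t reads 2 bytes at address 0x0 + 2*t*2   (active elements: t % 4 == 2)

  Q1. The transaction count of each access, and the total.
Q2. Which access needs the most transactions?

A1: 3 transactions
A2: 16 transactions
A3: 1 transaction

Answer: 3,16,1; total 20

Answer: A2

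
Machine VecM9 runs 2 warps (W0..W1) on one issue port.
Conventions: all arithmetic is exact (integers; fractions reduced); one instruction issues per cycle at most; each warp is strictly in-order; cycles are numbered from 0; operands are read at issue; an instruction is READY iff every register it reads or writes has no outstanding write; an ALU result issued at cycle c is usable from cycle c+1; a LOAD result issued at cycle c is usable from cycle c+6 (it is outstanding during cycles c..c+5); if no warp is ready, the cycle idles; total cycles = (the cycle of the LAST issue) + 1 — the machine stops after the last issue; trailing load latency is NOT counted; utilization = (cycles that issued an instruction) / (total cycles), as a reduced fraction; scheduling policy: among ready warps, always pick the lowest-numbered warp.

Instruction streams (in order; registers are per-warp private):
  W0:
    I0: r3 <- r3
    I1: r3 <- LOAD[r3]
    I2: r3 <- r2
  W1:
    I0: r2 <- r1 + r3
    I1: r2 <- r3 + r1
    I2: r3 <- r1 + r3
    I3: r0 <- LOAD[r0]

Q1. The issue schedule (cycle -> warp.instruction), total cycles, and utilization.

cycle 0: W0.I0
cycle 1: W0.I1
cycle 2: W1.I0
cycle 3: W1.I1
cycle 4: W1.I2
cycle 5: W1.I3
cycle 6: idle
cycle 7: W0.I2

Answer: 8 cycles, utilization 7/8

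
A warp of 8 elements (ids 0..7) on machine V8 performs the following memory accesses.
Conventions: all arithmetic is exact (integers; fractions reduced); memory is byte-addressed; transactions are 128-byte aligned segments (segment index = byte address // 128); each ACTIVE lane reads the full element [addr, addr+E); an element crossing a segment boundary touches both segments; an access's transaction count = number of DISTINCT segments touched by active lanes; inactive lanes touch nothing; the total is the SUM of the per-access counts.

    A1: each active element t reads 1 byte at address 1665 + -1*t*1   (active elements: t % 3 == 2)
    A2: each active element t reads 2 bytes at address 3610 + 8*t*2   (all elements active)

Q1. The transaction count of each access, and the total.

A1: 1 transaction
A2: 2 transactions

Answer: 1,2; total 3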